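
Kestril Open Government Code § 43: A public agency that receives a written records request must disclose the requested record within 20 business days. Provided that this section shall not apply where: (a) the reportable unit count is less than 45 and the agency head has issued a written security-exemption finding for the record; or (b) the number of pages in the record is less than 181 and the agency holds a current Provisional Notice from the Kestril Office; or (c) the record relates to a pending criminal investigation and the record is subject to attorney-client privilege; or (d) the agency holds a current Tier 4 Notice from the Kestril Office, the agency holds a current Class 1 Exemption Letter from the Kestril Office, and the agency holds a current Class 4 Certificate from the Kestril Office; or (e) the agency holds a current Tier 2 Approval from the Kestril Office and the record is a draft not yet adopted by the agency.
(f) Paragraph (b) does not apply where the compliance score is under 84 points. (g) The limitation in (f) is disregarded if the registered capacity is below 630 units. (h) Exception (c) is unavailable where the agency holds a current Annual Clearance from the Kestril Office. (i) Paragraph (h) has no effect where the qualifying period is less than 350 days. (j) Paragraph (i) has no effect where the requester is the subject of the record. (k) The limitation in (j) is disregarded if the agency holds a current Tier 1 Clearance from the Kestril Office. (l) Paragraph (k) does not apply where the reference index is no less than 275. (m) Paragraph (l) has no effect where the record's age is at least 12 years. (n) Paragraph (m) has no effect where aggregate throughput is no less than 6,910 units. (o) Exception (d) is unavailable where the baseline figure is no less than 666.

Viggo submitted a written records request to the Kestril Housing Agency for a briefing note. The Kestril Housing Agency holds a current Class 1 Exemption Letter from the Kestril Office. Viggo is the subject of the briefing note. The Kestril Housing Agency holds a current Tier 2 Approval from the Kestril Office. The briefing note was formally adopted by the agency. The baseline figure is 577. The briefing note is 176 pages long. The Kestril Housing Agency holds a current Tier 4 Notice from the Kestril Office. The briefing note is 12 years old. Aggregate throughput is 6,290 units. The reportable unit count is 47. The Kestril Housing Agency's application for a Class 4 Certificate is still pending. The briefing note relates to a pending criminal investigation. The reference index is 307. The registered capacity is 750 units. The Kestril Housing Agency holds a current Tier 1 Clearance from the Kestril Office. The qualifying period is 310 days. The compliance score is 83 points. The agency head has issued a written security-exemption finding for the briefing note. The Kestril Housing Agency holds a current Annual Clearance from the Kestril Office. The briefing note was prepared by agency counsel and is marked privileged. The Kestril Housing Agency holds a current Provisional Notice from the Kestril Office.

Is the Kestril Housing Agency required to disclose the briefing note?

Exception (a) does not apply: the reportable unit count is 47, not less than 45.
All of (b)'s requirements are met (the number of pages in the record is 176, less than the 181 limit; a current Provisional Notice is held). However, paragraphs (f)–(g) must be considered: (f) operates — the compliance score is 83 points, under the 84 points limit. (g), which would lift (f), does not operate here — the registered capacity is 750 units, not below 630 units. (b) is therefore removed.
Exception (c) is satisfied on its face — the briefing note relates to a pending investigation; the briefing note is privileged. As to paragraphs (h)–(n): (h) would limit (c) — a current Annual Clearance is held — but (i) sets (h) aside: (i) applies — the qualifying period is 310 days, less than the 350 days limit. (j) is triggered (Viggo is the subject of the briefing note), but yields to (k): (k) applies — a current Tier 1 Clearance is held. (l) would limit (k) — the reference index is 307, meeting the 275 threshold — but (m) sets (l) aside: (m) applies — the record's age is 12 years, meeting the 12 years threshold. (n) is not engaged (aggregate throughput is 6,290 units, short of 6,910 units), so (m) stands. So (c) applies.
Exception (d) fails — there is no Class 4 Certificate in force.
Exception (e) requires that the record is a draft not yet adopted by the agency; but the briefing note has been formally adopted, so (e) is unavailable.

No — exception (c) applies; the Kestril Housing Agency is not required to disclose the briefing note.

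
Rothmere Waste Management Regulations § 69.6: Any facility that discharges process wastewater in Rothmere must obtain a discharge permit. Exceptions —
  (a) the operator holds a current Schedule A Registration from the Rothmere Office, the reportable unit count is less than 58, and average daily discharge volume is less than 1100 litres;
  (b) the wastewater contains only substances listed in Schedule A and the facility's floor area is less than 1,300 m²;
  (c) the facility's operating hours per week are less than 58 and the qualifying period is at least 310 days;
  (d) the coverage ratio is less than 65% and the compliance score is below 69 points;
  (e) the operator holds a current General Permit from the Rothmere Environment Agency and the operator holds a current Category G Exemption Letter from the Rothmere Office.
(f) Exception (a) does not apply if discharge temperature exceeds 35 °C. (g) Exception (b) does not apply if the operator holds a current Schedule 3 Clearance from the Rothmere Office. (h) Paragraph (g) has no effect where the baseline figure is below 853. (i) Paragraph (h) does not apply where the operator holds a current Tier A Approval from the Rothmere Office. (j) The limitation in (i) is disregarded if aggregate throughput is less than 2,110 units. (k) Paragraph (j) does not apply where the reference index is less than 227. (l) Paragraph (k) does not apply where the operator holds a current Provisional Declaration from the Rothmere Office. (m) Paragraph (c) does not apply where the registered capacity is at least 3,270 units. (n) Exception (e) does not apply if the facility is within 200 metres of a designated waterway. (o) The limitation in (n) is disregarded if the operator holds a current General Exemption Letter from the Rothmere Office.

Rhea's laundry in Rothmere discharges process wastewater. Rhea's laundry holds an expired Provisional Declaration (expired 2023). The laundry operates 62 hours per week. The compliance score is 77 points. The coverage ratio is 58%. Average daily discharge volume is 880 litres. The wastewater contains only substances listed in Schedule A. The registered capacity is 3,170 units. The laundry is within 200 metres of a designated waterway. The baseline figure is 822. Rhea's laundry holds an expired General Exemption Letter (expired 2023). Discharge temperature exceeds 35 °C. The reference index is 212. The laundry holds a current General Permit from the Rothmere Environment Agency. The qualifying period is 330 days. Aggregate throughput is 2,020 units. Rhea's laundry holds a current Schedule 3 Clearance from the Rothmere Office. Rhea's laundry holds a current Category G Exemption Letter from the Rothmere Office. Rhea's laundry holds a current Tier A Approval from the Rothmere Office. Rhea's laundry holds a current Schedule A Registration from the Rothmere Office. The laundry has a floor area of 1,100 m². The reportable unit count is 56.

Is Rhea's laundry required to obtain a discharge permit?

Exception (a) is satisfied on its face — a current Schedule A Registration is held; the reportable unit count is 56, less than the 58 limit; average daily discharge volume is 880 litres, less than the 1100 litres limit. Turning to paragraph (f): (f) operates — discharge temperature exceeds 35 °C. Exception (a) does not apply.
Exception (b)'s conditions are all satisfied: the wastewater is Schedule-A-only; the facility's floor area is 1,100 m², less than the 1,300 m² limit. But applying paragraphs (g)–(l): (g) is triggered — a current Schedule 3 Clearance is held. (h) would limit (g) — the baseline figure is 822, below the 853 limit — but (i) sets (h) aside: (i) operates — a current Tier A Approval is held. (j) would limit (i) — aggregate throughput is 2,020 units, less than the 2,110 units limit — but (k) sets (j) aside: (k) operates against (j): the reference index is 212, less than the 227 limit. (l), which would lift (k), is inapplicable — no current Provisional Declaration is held. So (b) is unavailable.
Exception (c) does not apply: the facility's operating hours per week are 62, not less than 58.
Exception (d) fails — the compliance score is 77 points, not below 69 points.
Exception (e)'s conditions are all satisfied: a current General Permit is held; a current Category G Exemption Letter is held. But: (n) operates against (e): the laundry is within 200 m of a designated waterway. (o), which would lift (n), does not operate here — the General Exemption Letter is not current. (e) is therefore removed.
No exception is made out. Rhea's laundry falls within the general rule.

Yes — Rhea's laundry must obtain a discharge permit.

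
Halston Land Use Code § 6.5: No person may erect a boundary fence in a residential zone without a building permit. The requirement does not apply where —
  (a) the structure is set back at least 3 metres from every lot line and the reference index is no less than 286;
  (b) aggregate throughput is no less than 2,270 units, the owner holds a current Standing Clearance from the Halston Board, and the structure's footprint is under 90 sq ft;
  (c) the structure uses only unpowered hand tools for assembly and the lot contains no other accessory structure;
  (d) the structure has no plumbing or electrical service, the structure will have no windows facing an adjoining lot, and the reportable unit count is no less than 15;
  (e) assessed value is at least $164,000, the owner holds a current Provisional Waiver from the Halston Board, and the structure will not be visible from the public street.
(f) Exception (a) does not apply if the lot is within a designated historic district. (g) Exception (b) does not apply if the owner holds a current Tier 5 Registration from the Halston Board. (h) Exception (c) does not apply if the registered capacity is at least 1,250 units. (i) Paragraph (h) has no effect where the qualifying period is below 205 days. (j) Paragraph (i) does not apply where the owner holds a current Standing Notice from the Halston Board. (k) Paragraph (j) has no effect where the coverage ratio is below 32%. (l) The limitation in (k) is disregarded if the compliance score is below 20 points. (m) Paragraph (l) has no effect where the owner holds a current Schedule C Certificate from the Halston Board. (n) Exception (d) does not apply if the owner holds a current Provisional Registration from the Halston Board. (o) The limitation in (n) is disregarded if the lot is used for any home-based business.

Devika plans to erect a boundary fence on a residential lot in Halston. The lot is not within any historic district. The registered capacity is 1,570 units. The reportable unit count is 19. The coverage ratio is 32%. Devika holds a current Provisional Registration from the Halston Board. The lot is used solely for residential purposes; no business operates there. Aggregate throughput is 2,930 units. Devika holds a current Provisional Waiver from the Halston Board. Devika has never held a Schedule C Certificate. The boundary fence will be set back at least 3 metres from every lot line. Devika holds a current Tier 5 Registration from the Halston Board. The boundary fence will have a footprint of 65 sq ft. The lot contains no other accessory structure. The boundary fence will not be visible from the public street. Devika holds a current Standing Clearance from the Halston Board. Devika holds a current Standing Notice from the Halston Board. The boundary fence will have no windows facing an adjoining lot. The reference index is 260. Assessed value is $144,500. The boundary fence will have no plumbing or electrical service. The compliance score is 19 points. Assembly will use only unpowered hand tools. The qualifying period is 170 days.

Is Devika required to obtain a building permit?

Exception (a) fails — the reference index is 260, short of 286.
Exception (b) is satisfied on its face — aggregate throughput is 2,930 units, meeting the 2,270 units threshold; a current Standing Clearance is held; the structure's footprint is 65 sq ft, under the 90 sq ft limit. But applying paragraph (g): (g) operates against (b): a current Tier 5 Registration is held. So (b) is unavailable.
Exception (c) is satisfied on its face — assembly uses only hand tools; the lot has no other accessory structure. But applying paragraphs (h)–(m): (h) applies — the registered capacity is 1,570 units, meeting the 1,250 units threshold. (i) is triggered (the qualifying period is 170 days, below the 205 days limit), but yields to (j): (j) is engaged — a current Standing Notice is held. (k), which would lift (j), is inapplicable — the coverage ratio is 32%, not below 32%. Exception (c) does not apply.
Exception (d) is satisfied on its face — there is no plumbing or electrical service; no windows face an adjoining lot; the reportable unit count is 19, meeting the 15 threshold. However, paragraphs (n)–(o) must be considered: (n) is triggered — a current Provisional Registration is held. (o), which would lift (n), is not triggered — the lot is solely residential. Exception (d) does not apply.
Exception (e) fails — assessed value is $144,500, short of $164,000.
No exception applies. The general rule governs.

Yes — Devika must obtain a building permit.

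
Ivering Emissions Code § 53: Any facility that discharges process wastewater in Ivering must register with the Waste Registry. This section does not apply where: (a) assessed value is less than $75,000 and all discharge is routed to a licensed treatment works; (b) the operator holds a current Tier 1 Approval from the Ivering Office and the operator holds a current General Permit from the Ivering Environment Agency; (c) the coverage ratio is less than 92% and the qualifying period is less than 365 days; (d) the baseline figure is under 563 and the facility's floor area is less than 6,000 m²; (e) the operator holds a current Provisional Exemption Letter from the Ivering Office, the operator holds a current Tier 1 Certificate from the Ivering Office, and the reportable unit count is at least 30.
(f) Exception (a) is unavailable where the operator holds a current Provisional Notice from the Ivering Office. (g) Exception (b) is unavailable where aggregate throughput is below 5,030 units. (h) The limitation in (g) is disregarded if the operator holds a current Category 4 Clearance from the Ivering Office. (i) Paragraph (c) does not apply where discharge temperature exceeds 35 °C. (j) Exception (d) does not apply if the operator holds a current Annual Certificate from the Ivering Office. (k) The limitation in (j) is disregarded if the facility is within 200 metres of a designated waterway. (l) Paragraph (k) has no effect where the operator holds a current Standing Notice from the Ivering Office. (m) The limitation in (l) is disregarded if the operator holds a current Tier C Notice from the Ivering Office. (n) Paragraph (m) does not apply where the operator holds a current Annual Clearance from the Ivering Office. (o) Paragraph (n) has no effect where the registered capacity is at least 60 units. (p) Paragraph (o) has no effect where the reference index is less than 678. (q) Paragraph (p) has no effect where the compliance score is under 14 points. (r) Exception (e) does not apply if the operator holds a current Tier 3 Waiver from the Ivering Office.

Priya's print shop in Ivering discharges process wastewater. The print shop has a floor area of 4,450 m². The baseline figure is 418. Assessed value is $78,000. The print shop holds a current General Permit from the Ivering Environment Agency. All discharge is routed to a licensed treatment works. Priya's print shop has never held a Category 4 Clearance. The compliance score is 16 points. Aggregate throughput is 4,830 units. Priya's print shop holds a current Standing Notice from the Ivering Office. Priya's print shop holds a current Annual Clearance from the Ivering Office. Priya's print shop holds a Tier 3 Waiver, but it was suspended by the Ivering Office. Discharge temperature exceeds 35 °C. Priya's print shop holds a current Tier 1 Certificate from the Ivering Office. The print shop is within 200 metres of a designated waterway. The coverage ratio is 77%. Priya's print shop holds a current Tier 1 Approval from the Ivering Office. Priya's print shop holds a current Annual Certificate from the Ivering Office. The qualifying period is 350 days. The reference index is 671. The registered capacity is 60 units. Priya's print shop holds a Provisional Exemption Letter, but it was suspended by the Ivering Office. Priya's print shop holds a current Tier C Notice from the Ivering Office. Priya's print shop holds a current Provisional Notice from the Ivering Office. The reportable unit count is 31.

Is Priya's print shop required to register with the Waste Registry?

Yes — Priya's print shop must register with the Waste Registry.

Exception (a) fails — assessed value is $78,000, not less than $75,000.
Exception (b)'s conditions are all satisfied: a current Tier 1 Approval is held; a current General Permit is held. But: (g) is engaged — aggregate throughput is 4,830 units, below the 5,030 units limit. (h), which would lift (g), is not triggered — the Category 4 Clearance is not current. (b) is therefore removed.
Exception (c): the coverage ratio is 77%, less than the 92% limit; the qualifying period is 350 days, less than the 365 days limit — every condition holds. However, paragraph (i) must be considered: (i) operates against (c): discharge temperature exceeds 35 °C. So (c) is unavailable.
Exception (d)'s conditions are all satisfied: the baseline figure is 418, under the 563 limit; the facility's floor area is 4,450 m², less than the 6,000 m² limit. Turning to paragraphs (j)–(q): (j) is triggered — a current Annual Certificate is held. (k) is engaged (the print shop is within 200 m of a designated waterway), but is set aside by (l): (l) operates — a current Standing Notice is held. (m) applies (a current Tier C Notice is held), but is displaced by (n): (n) applies — a current Annual Clearance is held. (o) would limit (n) — the registered capacity is 60 units, meeting the 60 units threshold — but (p) sets (o) aside: (p) is triggered — the reference index is 671, less than the 678 limit. (q), which would lift (p), is not engaged — the compliance score is 16 points, not under 14 points. Exception (d) does not apply.
Exception (e) requires that the operator holds a current Provisional Exemption Letter from the Ivering Office; but there is no Provisional Exemption Letter in force, so (e) is unavailable.
No exception displaces § 53.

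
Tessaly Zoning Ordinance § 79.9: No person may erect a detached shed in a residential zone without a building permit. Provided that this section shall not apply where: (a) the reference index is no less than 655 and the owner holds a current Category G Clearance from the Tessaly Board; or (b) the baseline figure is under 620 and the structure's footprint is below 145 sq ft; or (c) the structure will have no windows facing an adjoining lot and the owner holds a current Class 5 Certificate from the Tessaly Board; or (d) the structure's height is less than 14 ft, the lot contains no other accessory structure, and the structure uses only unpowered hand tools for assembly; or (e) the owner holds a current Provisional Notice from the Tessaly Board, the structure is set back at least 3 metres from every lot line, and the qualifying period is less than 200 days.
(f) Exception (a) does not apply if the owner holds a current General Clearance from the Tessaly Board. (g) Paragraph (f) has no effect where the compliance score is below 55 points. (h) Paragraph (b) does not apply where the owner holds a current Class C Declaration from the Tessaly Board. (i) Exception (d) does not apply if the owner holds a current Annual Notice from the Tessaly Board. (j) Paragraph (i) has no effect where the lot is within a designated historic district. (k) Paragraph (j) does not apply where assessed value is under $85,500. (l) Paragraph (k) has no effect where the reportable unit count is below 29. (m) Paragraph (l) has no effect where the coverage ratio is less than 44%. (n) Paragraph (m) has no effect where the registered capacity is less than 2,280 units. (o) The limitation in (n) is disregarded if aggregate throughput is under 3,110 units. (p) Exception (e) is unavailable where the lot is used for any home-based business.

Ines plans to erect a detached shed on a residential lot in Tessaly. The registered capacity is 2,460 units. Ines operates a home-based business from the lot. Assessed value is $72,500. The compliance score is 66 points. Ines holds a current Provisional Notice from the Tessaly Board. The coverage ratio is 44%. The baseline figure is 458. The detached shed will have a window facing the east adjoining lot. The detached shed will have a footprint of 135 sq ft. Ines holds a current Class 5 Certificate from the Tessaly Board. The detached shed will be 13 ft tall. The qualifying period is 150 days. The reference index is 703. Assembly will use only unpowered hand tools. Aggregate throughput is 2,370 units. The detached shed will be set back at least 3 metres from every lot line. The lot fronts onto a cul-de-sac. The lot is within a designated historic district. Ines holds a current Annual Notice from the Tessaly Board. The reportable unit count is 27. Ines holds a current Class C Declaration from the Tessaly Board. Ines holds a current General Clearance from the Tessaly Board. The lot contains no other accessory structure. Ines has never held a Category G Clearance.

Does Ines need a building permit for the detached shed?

Exception (a) requires that the owner holds a current Category G Clearance from the Tessaly Board; but the Category G Clearance is not current, so (a) is unavailable.
Exception (b)'s conditions are all satisfied: the baseline figure is 458, under the 620 limit; the structure's footprint is 135 sq ft, below the 145 sq ft limit. But applying paragraph (h): (h) operates against (b): a current Class C Declaration is held. (b) is therefore removed.
Exception (c) requires that the structure will have no windows facing an adjoining lot; but a window faces an adjoining lot, so (c) is unavailable.
Exception (d) is satisfied on its face — the structure's height is 13 ft, less than the 14 ft limit; the lot has no other accessory structure; assembly uses only hand tools. Under paragraphs (i)–(o): (i) would limit (d) — a current Annual Notice is held — but (j) sets (i) aside: (j) is engaged — the lot is in a historic district. (k) would limit (j) — assessed value is $72,500, under the $85,500 limit — but (l) sets (k) aside: (l) operates against (k): the reportable unit count is 27, below the 29 limit. (m) is not triggered (the coverage ratio is 44%, not less than 44%), so (l) stands. Exception (d) stands.
Exception (e): a current Provisional Notice is held; the setback is at least 3 m on every side; the qualifying period is 150 days, less than the 200 days limit — every condition holds. But applying paragraph (p): (p) is engaged — a home-based business operates on the lot. Exception (e) does not apply.

No — exception (d) applies; Ines does not need a building permit.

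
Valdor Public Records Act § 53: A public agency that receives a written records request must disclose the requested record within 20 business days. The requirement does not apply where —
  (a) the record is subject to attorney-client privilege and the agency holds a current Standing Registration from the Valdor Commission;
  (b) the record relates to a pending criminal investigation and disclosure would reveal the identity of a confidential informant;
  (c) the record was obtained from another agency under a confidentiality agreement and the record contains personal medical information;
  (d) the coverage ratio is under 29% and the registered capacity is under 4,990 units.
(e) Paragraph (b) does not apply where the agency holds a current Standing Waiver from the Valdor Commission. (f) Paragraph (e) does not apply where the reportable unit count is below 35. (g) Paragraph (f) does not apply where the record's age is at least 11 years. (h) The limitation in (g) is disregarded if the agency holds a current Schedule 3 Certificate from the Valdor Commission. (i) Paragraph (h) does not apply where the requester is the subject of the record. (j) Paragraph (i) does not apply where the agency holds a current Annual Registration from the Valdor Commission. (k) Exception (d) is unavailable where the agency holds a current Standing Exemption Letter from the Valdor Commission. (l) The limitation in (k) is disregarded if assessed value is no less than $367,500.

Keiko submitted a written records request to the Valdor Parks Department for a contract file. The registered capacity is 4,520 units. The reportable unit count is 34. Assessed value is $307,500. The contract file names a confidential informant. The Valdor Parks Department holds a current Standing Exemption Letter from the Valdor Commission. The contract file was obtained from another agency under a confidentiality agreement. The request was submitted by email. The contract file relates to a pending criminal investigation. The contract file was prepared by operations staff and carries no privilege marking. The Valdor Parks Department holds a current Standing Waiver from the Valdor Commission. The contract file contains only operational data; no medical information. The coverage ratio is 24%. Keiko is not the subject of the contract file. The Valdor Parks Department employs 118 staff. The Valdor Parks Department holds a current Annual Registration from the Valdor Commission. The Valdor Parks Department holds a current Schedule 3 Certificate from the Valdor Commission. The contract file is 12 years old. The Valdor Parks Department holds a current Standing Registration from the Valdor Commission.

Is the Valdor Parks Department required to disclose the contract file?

Exception (a) requires that the record is subject to attorney-client privilege; but the contract file carries no privilege marking, so (a) is unavailable.
Exception (b): the contract file relates to a pending investigation; the contract file names a confidential informant — every condition holds. Under paragraphs (e)–(j): (e) would limit (b) — a current Standing Waiver is held — but (f) sets (e) aside: (f) operates against (e): the reportable unit count is 34, below the 35 limit. (g) would limit (f) — the record's age is 12 years, meeting the 11 years threshold — but (h) sets (g) aside: (h) operates against (g): a current Schedule 3 Certificate is held. (i), which would lift (h), is not triggered — Keiko is not the subject of the contract file. (b) remains available.
Exception (c) does not apply: the contract file contains only operational data.
Exception (d)'s conditions are all satisfied: the coverage ratio is 24%, under the 29% limit; the registered capacity is 4,520 units, under the 4,990 units limit. But: (k) operates against (d): a current Standing Exemption Letter is held. (l) does not operate here (assessed value is $307,500, short of $367,500), so (k) stands. Exception (d) does not apply.

No — exception (b) applies; the Valdor Parks Department is not required to disclose the contract file.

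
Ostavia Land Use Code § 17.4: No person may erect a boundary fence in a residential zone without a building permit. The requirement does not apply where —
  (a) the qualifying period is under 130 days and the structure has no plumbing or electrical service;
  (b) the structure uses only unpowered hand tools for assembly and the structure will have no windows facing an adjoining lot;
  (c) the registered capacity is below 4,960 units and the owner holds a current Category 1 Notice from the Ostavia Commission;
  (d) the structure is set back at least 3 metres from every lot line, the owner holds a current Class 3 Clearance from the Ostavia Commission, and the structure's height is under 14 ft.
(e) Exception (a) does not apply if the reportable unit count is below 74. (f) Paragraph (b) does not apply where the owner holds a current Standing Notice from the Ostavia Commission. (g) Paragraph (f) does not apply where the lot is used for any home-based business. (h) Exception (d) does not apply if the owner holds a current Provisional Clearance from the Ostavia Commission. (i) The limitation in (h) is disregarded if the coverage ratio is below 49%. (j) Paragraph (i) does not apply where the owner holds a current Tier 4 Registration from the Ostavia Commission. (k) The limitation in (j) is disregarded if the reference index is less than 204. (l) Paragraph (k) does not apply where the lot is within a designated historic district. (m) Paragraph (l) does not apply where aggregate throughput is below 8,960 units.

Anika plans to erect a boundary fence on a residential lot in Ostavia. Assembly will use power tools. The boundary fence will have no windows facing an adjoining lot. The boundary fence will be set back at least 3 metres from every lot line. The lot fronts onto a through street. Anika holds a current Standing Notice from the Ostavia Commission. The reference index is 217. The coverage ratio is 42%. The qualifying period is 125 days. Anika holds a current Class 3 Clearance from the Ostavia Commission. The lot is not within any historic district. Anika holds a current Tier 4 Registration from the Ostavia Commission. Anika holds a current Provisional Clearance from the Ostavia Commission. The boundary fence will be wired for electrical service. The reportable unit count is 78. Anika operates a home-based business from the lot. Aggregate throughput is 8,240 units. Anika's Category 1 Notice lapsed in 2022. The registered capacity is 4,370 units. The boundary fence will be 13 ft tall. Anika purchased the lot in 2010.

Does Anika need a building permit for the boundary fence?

Yes — Anika must obtain a building permit.

Exception (a) fails — electrical service is planned.
Exception (b) does not apply: assembly uses power tools.
Exception (c) fails — the Category 1 Notice is not current.
Exception (d): the setback is at least 3 m on every side; a current Class 3 Clearance is held; the structure's height is 13 ft, under the 14 ft limit — every condition holds. Turning to paragraphs (h)–(m): (h) is triggered — a current Provisional Clearance is held. (i) would limit (h) — the coverage ratio is 42%, below the 49% limit — but (j) sets (i) aside: (j) operates against (i): a current Tier 4 Registration is held. (k), which would lift (j), is not engaged — the reference index is 217, not less than 204. Exception (d) does not apply.
No exception applies. The general rule governs.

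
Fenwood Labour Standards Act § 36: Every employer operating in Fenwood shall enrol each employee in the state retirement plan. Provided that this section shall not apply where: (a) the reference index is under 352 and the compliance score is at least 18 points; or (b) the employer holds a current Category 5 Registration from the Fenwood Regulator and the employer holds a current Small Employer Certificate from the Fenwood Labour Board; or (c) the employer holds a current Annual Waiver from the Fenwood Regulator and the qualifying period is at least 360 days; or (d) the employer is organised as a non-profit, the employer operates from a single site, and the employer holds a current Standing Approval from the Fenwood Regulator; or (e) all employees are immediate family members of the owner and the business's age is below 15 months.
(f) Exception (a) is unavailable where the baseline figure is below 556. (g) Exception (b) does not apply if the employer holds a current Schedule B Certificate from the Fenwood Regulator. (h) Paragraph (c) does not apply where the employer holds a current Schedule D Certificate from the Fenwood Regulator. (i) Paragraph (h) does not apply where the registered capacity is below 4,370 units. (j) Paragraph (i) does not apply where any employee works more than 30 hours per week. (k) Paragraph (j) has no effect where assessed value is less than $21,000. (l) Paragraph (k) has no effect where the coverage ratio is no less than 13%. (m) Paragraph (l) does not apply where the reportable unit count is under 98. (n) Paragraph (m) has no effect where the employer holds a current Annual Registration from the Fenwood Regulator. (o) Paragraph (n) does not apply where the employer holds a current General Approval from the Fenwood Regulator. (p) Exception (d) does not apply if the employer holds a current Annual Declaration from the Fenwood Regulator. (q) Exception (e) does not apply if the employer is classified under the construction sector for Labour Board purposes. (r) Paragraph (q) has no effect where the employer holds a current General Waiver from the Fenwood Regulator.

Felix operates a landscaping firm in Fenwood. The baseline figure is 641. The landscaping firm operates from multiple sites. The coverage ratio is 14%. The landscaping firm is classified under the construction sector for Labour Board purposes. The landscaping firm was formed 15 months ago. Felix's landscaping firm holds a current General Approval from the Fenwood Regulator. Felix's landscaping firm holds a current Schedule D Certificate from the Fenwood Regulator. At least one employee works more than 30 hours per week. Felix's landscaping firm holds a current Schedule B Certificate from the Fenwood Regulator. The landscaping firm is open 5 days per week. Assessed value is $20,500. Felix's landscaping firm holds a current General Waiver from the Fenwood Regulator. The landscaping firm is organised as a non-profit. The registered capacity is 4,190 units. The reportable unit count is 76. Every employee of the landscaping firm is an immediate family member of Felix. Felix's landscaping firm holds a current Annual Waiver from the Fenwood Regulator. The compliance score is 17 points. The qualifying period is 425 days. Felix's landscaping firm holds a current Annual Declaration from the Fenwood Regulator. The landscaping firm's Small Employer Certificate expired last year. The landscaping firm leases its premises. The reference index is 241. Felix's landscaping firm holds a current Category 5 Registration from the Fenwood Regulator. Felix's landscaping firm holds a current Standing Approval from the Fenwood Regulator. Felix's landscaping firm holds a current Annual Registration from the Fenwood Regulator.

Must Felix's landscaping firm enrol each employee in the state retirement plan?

Exception (a) requires that the compliance score is at least 18 points; but the compliance score is 17 points, short of 18 points, so (a) is unavailable.
Exception (b) fails — the Small Employer Certificate has expired.
Exception (c)'s conditions are all satisfied: a current Annual Waiver is held; the qualifying period is 425 days, meeting the 360 days threshold. As to paragraphs (h)–(o): (h) would limit (c) — a current Schedule D Certificate is held — but (i) sets (h) aside: (i) operates against (h): the registered capacity is 4,190 units, below the 4,370 units limit. (j) would limit (i) — at least one employee exceeds 30 hours/week — but (k) sets (j) aside: (k) operates against (j): assessed value is $20,500, less than the $21,000 limit. (l) is triggered (the coverage ratio is 14%, meeting the 13% threshold), but yields to (m): (m) applies — the reportable unit count is 76, under the 98 limit. (n) is triggered (a current Annual Registration is held), but is overridden by (o): (o) operates against (n): a current General Approval is held. Exception (c) stands.
Exception (d) does not apply: the employer operates from multiple sites.
Exception (e) fails — the business's age is 15 months, not below 15 months.

No — exception (c) applies; Felix's landscaping firm is not required to enrol each employee in the state retirement plan.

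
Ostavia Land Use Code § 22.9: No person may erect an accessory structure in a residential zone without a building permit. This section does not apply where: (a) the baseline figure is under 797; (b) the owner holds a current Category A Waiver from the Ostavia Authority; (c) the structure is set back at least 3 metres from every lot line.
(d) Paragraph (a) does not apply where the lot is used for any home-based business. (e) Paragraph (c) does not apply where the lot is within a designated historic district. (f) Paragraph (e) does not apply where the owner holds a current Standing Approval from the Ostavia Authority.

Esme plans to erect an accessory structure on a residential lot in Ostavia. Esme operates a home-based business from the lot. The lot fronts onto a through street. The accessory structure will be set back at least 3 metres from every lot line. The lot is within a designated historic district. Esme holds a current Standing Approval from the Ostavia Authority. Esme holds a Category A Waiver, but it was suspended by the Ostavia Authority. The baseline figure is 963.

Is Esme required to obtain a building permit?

No — exception (c) applies; Esme does not need a building permit.

Exception (a) fails — the baseline figure is 963, not under 797.
Exception (b) fails — no current Category A Waiver is held.
All of (c)'s requirements are met (the setback is at least 3 m on every side). Applying paragraphs (e)–(f): (e) is engaged (the lot is in a historic district), but is itself disapplied by (f): (f) is triggered — a current Standing Approval is held. (c) remains available.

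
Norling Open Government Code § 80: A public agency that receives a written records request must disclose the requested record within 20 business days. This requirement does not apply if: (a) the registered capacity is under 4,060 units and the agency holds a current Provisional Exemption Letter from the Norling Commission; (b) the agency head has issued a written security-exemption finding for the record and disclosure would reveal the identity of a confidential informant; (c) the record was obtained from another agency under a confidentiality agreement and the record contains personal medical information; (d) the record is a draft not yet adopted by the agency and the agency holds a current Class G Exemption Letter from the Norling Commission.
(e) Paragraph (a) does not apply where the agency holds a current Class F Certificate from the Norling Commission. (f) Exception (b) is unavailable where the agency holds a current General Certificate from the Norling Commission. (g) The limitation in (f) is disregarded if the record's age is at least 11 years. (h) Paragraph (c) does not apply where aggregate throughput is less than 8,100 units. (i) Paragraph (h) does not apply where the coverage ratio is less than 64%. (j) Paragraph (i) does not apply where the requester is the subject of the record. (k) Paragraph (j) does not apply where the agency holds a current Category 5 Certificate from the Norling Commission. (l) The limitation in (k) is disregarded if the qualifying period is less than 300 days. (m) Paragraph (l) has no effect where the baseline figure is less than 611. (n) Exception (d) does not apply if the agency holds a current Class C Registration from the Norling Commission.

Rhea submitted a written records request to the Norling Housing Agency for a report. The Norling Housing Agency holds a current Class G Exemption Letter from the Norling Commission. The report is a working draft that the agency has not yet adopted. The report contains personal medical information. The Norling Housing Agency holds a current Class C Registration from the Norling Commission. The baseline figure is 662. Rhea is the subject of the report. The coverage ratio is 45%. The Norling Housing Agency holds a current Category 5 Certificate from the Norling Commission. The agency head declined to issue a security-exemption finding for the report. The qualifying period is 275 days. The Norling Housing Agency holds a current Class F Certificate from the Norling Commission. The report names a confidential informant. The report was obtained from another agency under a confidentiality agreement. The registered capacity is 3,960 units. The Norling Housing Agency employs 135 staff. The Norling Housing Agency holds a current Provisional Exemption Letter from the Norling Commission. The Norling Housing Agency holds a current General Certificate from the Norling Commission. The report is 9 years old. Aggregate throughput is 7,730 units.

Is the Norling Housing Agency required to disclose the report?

Exception (a)'s conditions are all satisfied: the registered capacity is 3,960 units, under the 4,060 units limit; a current Provisional Exemption Letter is held. Turning to paragraph (e): (e) is triggered — a current Class F Certificate is held. (a) is therefore removed.
Exception (b) does not apply: the agency head declined to issue a security-exemption finding.
Exception (c) is satisfied on its face — the report was obtained under a confidentiality agreement; the report contains personal medical information. But applying paragraphs (h)–(m): (h) applies — aggregate throughput is 7,730 units, less than the 8,100 units limit. (i) operates (the coverage ratio is 45%, less than the 64% limit), but is overridden by (j): (j) operates — Rhea is the subject of the report. (k) is engaged (a current Category 5 Certificate is held), but is overridden by (l): (l) operates — the qualifying period is 275 days, less than the 300 days limit. (m) is inapplicable (the baseline figure is 662, not less than 611), so (l) stands. (c) is therefore removed.
Exception (d): the report is an unadopted draft; a current Class G Exemption Letter is held — every condition holds. However, paragraph (n) must be considered: (n) is engaged — a current Class C Registration is held. So (d) is unavailable.
No exception applies. The general rule governs.

Yes — the Norling Housing Agency must disclose the report.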